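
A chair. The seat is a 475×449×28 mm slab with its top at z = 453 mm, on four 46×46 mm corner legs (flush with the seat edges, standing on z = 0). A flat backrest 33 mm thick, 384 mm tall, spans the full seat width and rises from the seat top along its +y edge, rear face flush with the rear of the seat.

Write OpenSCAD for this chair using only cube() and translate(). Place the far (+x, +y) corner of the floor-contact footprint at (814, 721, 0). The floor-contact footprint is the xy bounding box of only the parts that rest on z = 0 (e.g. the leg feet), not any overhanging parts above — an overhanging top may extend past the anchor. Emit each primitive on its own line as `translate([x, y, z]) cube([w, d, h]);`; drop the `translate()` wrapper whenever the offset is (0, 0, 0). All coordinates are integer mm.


translate([339, 272, 425]) cube([475, 449, 28]);
translate([339, 272, 0]) cube([46, 46, 425]);
translate([768, 272, 0]) cube([46, 46, 425]);
translate([339, 675, 0]) cube([46, 46, 425]);
translate([768, 675, 0]) cube([46, 46, 425]);
translate([339, 688, 453]) cube([475, 33, 384]);


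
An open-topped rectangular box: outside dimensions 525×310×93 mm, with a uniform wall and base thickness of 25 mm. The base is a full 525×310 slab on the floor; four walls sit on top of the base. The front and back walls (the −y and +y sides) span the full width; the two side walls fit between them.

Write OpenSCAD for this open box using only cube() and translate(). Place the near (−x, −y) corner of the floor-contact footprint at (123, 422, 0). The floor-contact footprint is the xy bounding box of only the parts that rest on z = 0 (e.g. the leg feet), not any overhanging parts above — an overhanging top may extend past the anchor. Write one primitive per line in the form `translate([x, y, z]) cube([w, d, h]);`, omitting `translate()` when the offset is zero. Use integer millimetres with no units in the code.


translate([123, 422, 0]) cube([525, 310, 25]);
translate([123, 422, 25]) cube([525, 25, 68]);
translate([123, 707, 25]) cube([525, 25, 68]);
translate([123, 447, 25]) cube([25, 260, 68]);
translate([623, 447, 25]) cube([25, 260, 68]);


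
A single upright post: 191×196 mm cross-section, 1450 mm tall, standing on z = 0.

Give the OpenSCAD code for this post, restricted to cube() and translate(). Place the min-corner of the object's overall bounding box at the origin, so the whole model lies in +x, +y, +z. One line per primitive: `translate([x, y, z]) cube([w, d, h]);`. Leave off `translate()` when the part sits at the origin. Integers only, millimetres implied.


cube([191, 196, 1450]);


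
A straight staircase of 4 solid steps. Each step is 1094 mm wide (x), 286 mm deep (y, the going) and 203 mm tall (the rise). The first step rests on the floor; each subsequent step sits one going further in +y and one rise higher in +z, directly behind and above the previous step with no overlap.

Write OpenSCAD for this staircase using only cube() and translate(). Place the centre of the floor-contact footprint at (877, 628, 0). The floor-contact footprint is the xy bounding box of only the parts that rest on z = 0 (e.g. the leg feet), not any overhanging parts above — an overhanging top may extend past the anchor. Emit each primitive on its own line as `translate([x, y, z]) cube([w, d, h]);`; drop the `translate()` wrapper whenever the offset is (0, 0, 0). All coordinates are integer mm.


translate([330, 485, 0]) cube([1094, 286, 203]);
translate([330, 771, 203]) cube([1094, 286, 203]);
translate([330, 1057, 406]) cube([1094, 286, 203]);
translate([330, 1343, 609]) cube([1094, 286, 203]);


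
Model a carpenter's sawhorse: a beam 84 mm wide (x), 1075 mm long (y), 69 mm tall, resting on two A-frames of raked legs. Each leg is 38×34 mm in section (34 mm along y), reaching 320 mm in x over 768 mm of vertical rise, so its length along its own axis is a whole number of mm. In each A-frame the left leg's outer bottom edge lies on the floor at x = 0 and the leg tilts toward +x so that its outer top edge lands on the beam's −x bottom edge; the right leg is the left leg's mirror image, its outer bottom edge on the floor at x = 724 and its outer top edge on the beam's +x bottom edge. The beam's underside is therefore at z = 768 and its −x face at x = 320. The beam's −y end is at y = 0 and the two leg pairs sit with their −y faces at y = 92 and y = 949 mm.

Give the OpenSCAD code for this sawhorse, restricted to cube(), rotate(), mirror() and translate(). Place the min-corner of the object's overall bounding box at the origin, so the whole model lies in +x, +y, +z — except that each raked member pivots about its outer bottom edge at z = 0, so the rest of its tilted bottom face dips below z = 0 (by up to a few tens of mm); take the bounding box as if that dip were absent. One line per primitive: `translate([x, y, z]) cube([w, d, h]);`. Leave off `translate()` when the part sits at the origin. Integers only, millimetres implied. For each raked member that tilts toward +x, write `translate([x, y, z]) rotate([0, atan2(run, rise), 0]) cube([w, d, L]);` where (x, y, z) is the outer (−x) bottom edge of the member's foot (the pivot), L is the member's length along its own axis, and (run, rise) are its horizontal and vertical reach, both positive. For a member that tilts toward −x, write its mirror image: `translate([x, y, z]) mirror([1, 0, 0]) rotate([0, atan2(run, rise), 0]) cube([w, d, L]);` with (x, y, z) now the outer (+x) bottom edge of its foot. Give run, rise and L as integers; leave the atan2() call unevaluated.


// leg length = √(320² + 768²) = 832
// right-leg outer foot x = 2·320 + 84 = 724
// beam min-corner = (320, 0, 768)
translate([320, 0, 768]) cube([84, 1075, 69]);
translate([0, 92, 0]) rotate([0, atan2(320, 768), 0]) cube([38, 34, 832]);
translate([724, 92, 0]) mirror([1, 0, 0]) rotate([0, atan2(320, 768), 0]) cube([38, 34, 832]);
translate([0, 949, 0]) rotate([0, atan2(320, 768), 0]) cube([38, 34, 832]);
translate([724, 949, 0]) mirror([1, 0, 0]) rotate([0, atan2(320, 768), 0]) cube([38, 34, 832]);


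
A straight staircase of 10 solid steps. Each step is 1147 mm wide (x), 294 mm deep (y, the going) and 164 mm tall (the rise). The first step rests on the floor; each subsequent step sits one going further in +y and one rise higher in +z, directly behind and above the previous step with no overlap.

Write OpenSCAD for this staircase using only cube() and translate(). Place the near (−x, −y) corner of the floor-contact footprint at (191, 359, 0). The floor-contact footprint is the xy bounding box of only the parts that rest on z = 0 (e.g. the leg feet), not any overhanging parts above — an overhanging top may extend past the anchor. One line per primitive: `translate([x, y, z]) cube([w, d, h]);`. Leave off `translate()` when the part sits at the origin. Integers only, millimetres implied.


translate([191, 359, 0]) cube([1147, 294, 164]);
translate([191, 653, 164]) cube([1147, 294, 164]);
translate([191, 947, 328]) cube([1147, 294, 164]);
translate([191, 1241, 492]) cube([1147, 294, 164]);
translate([191, 1535, 656]) cube([1147, 294, 164]);
translate([191, 1829, 820]) cube([1147, 294, 164]);
translate([191, 2123, 984]) cube([1147, 294, 164]);
translate([191, 2417, 1148]) cube([1147, 294, 164]);
translate([191, 2711, 1312]) cube([1147, 294, 164]);
translate([191, 3005, 1476]) cube([1147, 294, 164]);


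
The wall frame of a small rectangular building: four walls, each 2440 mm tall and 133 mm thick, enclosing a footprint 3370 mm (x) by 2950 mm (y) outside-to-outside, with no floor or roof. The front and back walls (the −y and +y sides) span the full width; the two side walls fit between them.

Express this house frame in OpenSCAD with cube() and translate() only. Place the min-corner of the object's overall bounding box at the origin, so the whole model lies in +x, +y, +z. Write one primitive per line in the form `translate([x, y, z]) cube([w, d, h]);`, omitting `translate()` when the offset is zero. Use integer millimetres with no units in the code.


cube([3370, 133, 2440]);
translate([0, 2817, 0]) cube([3370, 133, 2440]);
translate([0, 133, 0]) cube([133, 2684, 2440]);
translate([3237, 133, 0]) cube([133, 2684, 2440]);


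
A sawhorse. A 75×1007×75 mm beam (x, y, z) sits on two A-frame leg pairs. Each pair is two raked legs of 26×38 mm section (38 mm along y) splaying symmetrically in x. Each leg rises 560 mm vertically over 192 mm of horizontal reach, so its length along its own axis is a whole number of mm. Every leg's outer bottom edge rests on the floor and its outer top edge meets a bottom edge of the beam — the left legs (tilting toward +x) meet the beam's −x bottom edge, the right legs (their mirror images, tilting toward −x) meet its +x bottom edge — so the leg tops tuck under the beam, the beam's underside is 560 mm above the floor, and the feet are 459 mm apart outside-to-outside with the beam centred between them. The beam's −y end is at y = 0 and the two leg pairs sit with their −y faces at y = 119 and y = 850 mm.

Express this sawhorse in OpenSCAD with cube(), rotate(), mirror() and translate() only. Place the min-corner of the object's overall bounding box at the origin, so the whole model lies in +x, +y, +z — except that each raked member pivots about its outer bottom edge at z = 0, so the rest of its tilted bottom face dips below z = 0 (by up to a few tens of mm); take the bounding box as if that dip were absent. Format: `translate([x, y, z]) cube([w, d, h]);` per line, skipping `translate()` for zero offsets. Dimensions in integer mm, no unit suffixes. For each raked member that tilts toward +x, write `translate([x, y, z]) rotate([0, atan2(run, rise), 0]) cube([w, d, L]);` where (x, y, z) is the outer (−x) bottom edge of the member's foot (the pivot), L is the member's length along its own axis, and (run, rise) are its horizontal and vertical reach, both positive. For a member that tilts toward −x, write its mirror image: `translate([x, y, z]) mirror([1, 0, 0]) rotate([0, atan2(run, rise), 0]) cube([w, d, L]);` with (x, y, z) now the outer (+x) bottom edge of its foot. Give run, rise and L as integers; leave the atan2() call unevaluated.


translate([192, 0, 560]) cube([75, 1007, 75]);
translate([0, 119, 0]) rotate([0, atan2(192, 560), 0]) cube([26, 38, 592]);
translate([459, 119, 0]) mirror([1, 0, 0]) rotate([0, atan2(192, 560), 0]) cube([26, 38, 592]);
translate([0, 850, 0]) rotate([0, atan2(192, 560), 0]) cube([26, 38, 592]);
translate([459, 850, 0]) mirror([1, 0, 0]) rotate([0, atan2(192, 560), 0]) cube([26, 38, 592]);


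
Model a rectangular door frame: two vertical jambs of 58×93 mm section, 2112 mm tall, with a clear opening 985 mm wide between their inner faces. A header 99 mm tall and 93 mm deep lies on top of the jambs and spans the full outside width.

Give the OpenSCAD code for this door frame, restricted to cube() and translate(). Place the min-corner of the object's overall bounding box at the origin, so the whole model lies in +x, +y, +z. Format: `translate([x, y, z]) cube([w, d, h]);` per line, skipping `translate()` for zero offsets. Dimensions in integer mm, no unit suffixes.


cube([58, 93, 2112]);
translate([1043, 0, 0]) cube([58, 93, 2112]);
translate([0, 0, 2112]) cube([1101, 93, 99]);


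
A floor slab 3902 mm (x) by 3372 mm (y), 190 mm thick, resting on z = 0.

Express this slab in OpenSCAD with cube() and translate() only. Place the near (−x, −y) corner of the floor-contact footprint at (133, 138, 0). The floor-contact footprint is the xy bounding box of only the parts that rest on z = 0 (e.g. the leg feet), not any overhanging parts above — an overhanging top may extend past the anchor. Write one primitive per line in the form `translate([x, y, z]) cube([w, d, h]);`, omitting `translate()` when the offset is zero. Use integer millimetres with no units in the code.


translate([133, 138, 0]) cube([3902, 3372, 190]);


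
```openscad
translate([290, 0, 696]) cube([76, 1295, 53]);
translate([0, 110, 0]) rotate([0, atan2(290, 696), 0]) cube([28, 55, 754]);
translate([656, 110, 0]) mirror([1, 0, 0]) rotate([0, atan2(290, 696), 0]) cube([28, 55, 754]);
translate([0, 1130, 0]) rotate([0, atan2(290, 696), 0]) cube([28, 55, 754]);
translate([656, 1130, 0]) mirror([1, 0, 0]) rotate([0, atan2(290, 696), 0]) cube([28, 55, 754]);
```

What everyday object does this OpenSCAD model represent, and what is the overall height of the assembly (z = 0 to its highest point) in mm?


A sawhorse. The overall height is 749 mm.

A beam across two mirrored pairs of raked legs — a sawhorse. The beam's underside is at z = 696 (matching the legs' vertical rise in atan2(290, 696)) and the beam is 53 mm tall, so its top is at 696 + 53 = 749 mm. The raked legs top out at the beam's underside, so that is the highest point.


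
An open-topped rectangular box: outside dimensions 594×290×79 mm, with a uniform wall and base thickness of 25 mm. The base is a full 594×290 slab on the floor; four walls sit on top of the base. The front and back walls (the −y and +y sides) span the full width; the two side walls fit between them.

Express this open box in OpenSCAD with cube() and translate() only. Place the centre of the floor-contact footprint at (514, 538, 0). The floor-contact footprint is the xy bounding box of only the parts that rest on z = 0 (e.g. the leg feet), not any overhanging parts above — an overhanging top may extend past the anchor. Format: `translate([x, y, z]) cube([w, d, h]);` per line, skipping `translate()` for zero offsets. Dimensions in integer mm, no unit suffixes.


translate([217, 393, 0]) cube([594, 290, 25]);
translate([217, 393, 25]) cube([594, 25, 54]);
translate([217, 658, 25]) cube([594, 25, 54]);
translate([217, 418, 25]) cube([25, 240, 54]);
translate([786, 418, 25]) cube([25, 240, 54]);


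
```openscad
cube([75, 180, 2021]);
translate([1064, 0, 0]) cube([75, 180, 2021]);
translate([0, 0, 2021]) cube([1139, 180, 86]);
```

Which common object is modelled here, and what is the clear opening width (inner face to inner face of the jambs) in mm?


A door frame. The clear opening width is 989 mm.

Two 2021 mm tall posts with a header on top — a door frame. The left jamb is 75 mm wide at x = 0; the right jamb starts at x = 1064. The clear opening is 1064 − 75 = 989 mm.


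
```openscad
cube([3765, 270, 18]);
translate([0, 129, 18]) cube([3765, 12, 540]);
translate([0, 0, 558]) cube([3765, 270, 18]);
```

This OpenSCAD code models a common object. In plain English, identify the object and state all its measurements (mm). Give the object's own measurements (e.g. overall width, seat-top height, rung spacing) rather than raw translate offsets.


An I-beam lying along x, 3765 mm long. Overall section height 576 mm. Two flanges 270 mm wide (y) and 18 mm thick, one on the floor and one at the top; a web 12 mm thick runs between them, centred on the flange width.


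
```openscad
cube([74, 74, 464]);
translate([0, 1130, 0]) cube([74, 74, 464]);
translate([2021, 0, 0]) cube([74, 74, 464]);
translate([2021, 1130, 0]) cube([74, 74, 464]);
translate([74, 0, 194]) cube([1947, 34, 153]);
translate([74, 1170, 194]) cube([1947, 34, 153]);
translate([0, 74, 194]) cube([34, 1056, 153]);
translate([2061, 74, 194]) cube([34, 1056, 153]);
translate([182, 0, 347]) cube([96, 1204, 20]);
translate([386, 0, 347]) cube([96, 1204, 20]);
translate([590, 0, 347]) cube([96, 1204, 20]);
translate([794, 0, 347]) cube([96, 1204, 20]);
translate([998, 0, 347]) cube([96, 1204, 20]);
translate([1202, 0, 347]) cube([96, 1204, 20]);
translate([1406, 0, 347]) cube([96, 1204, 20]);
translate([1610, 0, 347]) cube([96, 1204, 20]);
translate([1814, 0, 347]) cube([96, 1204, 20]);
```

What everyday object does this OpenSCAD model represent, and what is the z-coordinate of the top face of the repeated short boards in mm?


A bed frame. The slat-top height is 367 mm.

Four posts, four rails, and a row of slats — a bed frame. Slats sit on the rails at z = 194 + 153 = 347; with slat thickness 20, the top is 367 mm.


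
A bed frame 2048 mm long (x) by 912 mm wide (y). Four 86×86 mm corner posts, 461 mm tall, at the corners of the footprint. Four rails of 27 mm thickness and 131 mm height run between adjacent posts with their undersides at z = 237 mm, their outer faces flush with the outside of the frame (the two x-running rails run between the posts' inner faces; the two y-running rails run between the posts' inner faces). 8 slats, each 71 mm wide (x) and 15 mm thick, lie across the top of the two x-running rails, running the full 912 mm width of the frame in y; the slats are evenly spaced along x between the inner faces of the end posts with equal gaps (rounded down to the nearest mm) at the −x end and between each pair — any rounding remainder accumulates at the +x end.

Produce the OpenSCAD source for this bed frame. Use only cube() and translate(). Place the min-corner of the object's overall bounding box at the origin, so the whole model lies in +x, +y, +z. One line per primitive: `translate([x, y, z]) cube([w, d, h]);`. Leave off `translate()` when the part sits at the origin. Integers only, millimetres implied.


// slat z = rail_z + rail_h = 237 + 131 = 368
// slat gap = ⌊(1876 − 8·71) / 9⌋ = 145
cube([86, 86, 461]);
translate([0, 826, 0]) cube([86, 86, 461]);
translate([1962, 0, 0]) cube([86, 86, 461]);
translate([1962, 826, 0]) cube([86, 86, 461]);
translate([86, 0, 237]) cube([1876, 27, 131]);
translate([86, 885, 237]) cube([1876, 27, 131]);
translate([0, 86, 237]) cube([27, 740, 131]);
translate([2021, 86, 237]) cube([27, 740, 131]);
translate([231, 0, 368]) cube([71, 912, 15]);
translate([447, 0, 368]) cube([71, 912, 15]);
translate([663, 0, 368]) cube([71, 912, 15]);
translate([879, 0, 368]) cube([71, 912, 15]);
translate([1095, 0, 368]) cube([71, 912, 15]);
translate([1311, 0, 368]) cube([71, 912, 15]);
translate([1527, 0, 368]) cube([71, 912, 15]);
translate([1743, 0, 368]) cube([71, 912, 15]);


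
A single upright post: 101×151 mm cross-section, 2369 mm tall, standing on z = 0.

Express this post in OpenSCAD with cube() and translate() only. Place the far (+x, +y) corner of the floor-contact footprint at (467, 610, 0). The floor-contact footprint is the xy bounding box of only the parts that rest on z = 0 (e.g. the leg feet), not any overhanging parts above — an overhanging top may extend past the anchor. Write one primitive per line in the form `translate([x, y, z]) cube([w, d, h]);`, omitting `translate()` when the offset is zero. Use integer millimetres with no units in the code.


translate([366, 459, 0]) cube([101, 151, 2369]);


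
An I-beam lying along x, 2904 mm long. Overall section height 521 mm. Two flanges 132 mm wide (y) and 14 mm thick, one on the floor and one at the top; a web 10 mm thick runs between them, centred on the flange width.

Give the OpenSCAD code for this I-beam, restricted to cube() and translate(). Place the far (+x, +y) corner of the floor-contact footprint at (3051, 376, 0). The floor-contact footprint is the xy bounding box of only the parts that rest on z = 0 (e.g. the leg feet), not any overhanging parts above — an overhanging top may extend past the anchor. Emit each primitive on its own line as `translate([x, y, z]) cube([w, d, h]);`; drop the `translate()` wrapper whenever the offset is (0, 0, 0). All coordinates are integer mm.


translate([147, 244, 0]) cube([2904, 132, 14]);
translate([147, 305, 14]) cube([2904, 10, 493]);
translate([147, 244, 507]) cube([2904, 132, 14]);


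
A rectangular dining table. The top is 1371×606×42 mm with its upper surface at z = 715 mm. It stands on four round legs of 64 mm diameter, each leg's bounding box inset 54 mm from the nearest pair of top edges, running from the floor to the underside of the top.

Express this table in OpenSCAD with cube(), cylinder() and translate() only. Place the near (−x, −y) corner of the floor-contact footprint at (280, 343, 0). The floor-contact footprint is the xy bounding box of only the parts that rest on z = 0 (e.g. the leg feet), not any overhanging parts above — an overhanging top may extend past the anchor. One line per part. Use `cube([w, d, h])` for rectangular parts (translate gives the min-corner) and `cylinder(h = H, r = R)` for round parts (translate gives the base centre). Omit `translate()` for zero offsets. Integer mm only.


// leg_h = 715 - 42 = 673
translate([226, 289, 673]) cube([1371, 606, 42]);
translate([312, 375, 0]) cylinder(h = 673, r = 32);
translate([1511, 375, 0]) cylinder(h = 673, r = 32);
translate([312, 809, 0]) cylinder(h = 673, r = 32);
translate([1511, 809, 0]) cylinder(h = 673, r = 32);


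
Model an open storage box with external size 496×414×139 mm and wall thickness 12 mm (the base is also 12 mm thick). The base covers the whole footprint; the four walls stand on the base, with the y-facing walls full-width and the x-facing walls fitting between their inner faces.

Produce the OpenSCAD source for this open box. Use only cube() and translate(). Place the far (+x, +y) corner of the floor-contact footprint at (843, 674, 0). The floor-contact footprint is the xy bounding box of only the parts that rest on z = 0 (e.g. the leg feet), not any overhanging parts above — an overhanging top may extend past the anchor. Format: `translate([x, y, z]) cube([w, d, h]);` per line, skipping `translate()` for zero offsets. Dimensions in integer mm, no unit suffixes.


translate([347, 260, 0]) cube([496, 414, 12]);
translate([347, 260, 12]) cube([496, 12, 127]);
translate([347, 662, 12]) cube([496, 12, 127]);
translate([347, 272, 12]) cube([12, 390, 127]);
translate([831, 272, 12]) cube([12, 390, 127]);


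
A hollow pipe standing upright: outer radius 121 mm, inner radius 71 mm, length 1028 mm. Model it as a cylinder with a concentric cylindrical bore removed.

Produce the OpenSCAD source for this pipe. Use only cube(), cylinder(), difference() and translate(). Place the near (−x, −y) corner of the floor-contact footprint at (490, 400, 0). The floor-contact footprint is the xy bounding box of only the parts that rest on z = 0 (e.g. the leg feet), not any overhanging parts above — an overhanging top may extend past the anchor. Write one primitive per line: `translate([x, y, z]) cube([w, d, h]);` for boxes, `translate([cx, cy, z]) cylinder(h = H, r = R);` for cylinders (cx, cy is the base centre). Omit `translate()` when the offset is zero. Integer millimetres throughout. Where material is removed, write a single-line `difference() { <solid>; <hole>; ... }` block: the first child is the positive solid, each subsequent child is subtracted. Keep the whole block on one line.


difference() { translate([611, 521, 0]) cylinder(h = 1028, r = 121); translate([611, 521, 0]) cylinder(h = 1028, r = 71); }


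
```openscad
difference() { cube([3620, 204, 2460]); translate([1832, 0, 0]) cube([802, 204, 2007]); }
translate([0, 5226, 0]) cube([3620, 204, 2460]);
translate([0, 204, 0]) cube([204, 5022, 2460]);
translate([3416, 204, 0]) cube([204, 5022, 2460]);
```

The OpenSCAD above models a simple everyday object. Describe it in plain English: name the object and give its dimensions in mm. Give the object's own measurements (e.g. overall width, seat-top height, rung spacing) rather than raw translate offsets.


A single room: four walls, each 2460 mm tall and 204 mm thick, enclosing an outside footprint 3620×5430 mm (x × y), no floor or roof. The front and back walls (−y and +y sides) run the full x-width; the side walls fit between their inner faces. A door opening 802 mm wide and 2007 mm tall is cut through the front wall from the floor up, its −x edge 1832 mm from the wall's −x end.


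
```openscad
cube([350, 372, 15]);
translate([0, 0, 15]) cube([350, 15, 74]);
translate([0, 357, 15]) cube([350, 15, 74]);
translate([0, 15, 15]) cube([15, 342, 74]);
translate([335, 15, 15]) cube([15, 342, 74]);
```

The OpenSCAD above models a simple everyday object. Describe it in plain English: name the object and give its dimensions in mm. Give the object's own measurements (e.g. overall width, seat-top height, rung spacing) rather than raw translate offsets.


An open-topped rectangular box: outside dimensions 350×372×89 mm, with a uniform wall and base thickness of 15 mm. The base is a full 350×372 slab on the floor; four walls sit on top of the base. The front and back walls (the −y and +y sides) span the full width; the two side walls fit between them.


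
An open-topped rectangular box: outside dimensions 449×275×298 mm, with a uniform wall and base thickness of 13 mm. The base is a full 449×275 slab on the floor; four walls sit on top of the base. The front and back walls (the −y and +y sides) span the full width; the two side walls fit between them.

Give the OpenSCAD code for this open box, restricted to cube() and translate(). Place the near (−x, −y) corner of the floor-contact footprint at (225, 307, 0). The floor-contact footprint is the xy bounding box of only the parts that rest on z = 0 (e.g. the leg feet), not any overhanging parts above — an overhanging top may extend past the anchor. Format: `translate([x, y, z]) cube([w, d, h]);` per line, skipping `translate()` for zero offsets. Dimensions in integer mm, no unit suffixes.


translate([225, 307, 0]) cube([449, 275, 13]);
translate([225, 307, 13]) cube([449, 13, 285]);
translate([225, 569, 13]) cube([449, 13, 285]);
translate([225, 320, 13]) cube([13, 249, 285]);
translate([661, 320, 13]) cube([13, 249, 285]);


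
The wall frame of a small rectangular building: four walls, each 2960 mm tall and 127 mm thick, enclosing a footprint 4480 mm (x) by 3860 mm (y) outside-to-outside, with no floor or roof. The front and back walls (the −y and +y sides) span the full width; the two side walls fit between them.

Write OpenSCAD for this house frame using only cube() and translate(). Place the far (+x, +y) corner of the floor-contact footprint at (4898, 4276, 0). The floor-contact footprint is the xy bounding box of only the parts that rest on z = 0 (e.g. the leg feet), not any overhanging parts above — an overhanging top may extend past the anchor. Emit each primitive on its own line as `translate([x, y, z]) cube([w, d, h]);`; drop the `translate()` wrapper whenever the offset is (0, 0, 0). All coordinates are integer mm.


translate([418, 416, 0]) cube([4480, 127, 2960]);
translate([418, 4149, 0]) cube([4480, 127, 2960]);
translate([418, 543, 0]) cube([127, 3606, 2960]);
translate([4771, 543, 0]) cube([127, 3606, 2960]);


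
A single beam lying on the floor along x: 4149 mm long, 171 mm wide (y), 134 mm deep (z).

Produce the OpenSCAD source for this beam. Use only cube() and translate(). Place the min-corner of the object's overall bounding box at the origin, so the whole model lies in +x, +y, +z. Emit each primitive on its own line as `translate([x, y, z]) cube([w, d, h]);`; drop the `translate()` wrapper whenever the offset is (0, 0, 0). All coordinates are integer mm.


cube([4149, 171, 134]);


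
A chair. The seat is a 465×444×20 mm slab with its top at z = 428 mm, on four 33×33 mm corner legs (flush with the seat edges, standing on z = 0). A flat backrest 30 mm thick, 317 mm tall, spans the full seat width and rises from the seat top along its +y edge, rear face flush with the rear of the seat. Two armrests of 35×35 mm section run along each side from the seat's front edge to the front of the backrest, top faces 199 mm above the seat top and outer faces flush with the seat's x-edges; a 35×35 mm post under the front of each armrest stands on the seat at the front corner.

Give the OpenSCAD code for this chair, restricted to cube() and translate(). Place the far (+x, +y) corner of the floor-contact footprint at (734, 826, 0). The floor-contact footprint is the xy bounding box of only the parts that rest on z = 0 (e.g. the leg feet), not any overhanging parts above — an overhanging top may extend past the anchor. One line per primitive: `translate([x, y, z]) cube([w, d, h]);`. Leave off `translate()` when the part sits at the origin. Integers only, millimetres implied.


// leg_h = 428 - 20 = 408
// arm post h = 199 - 35 = 164
translate([269, 382, 408]) cube([465, 444, 20]);
translate([269, 382, 0]) cube([33, 33, 408]);
translate([701, 382, 0]) cube([33, 33, 408]);
translate([269, 793, 0]) cube([33, 33, 408]);
translate([701, 793, 0]) cube([33, 33, 408]);
translate([269, 796, 428]) cube([465, 30, 317]);
translate([269, 382, 592]) cube([35, 414, 35]);
translate([699, 382, 592]) cube([35, 414, 35]);
translate([269, 382, 428]) cube([35, 35, 164]);
translate([699, 382, 428]) cube([35, 35, 164]);


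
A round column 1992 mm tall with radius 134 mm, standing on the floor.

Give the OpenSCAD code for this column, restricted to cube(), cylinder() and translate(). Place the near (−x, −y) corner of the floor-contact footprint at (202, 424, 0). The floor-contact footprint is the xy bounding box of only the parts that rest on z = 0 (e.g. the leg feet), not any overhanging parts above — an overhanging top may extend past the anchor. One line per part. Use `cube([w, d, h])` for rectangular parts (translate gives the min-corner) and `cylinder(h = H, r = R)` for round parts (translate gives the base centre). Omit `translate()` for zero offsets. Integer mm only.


translate([336, 558, 0]) cylinder(h = 1992, r = 134);


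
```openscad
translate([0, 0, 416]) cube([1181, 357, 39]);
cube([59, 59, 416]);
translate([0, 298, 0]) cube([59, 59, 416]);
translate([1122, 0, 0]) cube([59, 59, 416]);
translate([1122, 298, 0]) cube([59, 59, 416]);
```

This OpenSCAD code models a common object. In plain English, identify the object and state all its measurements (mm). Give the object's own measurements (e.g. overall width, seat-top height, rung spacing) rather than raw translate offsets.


A bench: a 1181×357 mm seat slab, 39 mm thick, top at z = 455 mm, on four 59×59 mm square legs flush with the seat corners and standing on z = 0.


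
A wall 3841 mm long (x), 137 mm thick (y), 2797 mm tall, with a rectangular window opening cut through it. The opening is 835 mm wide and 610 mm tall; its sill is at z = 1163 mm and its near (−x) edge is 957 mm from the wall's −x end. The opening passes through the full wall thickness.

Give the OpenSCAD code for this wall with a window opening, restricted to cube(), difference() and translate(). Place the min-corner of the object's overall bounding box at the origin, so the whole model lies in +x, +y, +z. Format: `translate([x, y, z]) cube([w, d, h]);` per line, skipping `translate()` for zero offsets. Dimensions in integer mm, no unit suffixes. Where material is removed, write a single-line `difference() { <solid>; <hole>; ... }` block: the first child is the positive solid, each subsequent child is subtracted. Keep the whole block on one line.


difference() { cube([3841, 137, 2797]); translate([957, 0, 1163]) cube([835, 137, 610]); }


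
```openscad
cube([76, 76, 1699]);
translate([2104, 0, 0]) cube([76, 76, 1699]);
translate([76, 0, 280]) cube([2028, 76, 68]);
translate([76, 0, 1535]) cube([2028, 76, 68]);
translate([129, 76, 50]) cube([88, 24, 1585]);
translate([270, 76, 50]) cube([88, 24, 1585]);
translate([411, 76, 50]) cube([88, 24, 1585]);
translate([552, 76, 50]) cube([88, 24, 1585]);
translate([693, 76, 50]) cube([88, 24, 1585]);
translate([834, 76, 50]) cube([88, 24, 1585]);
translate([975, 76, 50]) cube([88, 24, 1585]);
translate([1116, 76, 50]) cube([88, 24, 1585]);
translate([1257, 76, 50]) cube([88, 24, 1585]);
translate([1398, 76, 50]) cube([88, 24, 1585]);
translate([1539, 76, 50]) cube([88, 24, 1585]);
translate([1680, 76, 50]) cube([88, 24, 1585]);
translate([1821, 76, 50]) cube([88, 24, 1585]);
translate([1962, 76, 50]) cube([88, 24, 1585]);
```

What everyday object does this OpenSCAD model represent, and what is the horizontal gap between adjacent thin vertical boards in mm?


A fence section. The picket gap is 53 mm.

Two posts, two rails, 14 pickets — a fence section. Span 2028 mm holds 14 pickets of 88 mm with 15 equal gaps: ⌊(2028 − 14·88) / 15⌋ = 53 mm.


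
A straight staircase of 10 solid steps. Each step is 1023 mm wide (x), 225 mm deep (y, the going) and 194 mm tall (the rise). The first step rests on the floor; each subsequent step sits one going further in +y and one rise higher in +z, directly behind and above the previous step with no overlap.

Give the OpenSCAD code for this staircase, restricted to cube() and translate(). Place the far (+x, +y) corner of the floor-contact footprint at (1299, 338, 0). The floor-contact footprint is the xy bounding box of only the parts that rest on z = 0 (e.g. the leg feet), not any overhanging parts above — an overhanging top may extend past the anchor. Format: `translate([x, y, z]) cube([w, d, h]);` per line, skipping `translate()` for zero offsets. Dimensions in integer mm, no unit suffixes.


translate([276, 113, 0]) cube([1023, 225, 194]);
translate([276, 338, 194]) cube([1023, 225, 194]);
translate([276, 563, 388]) cube([1023, 225, 194]);
translate([276, 788, 582]) cube([1023, 225, 194]);
translate([276, 1013, 776]) cube([1023, 225, 194]);
translate([276, 1238, 970]) cube([1023, 225, 194]);
translate([276, 1463, 1164]) cube([1023, 225, 194]);
translate([276, 1688, 1358]) cube([1023, 225, 194]);
translate([276, 1913, 1552]) cube([1023, 225, 194]);
translate([276, 2138, 1746]) cube([1023, 225, 194]);


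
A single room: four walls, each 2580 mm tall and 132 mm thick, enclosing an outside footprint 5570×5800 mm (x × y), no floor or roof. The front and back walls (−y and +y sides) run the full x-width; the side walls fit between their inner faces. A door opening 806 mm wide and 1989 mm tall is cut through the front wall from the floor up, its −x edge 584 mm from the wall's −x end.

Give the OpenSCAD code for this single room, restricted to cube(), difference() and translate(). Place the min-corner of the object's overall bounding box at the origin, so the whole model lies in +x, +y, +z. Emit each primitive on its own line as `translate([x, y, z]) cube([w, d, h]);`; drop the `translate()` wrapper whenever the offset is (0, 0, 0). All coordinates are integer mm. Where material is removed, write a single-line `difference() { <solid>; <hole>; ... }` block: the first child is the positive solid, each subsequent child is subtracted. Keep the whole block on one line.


difference() { cube([5570, 132, 2580]); translate([584, 0, 0]) cube([806, 132, 1989]); }
translate([0, 5668, 0]) cube([5570, 132, 2580]);
translate([0, 132, 0]) cube([132, 5536, 2580]);
translate([5438, 132, 0]) cube([132, 5536, 2580]);


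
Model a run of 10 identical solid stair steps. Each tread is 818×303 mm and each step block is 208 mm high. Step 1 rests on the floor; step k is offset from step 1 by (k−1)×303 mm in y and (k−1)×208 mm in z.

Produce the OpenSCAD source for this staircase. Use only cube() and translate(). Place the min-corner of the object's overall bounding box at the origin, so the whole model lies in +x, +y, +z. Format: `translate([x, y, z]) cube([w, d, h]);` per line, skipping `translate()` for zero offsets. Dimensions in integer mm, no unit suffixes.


cube([818, 303, 208]);
translate([0, 303, 208]) cube([818, 303, 208]);
translate([0, 606, 416]) cube([818, 303, 208]);
translate([0, 909, 624]) cube([818, 303, 208]);
translate([0, 1212, 832]) cube([818, 303, 208]);
translate([0, 1515, 1040]) cube([818, 303, 208]);
translate([0, 1818, 1248]) cube([818, 303, 208]);
translate([0, 2121, 1456]) cube([818, 303, 208]);
translate([0, 2424, 1664]) cube([818, 303, 208]);
translate([0, 2727, 1872]) cube([818, 303, 208]);


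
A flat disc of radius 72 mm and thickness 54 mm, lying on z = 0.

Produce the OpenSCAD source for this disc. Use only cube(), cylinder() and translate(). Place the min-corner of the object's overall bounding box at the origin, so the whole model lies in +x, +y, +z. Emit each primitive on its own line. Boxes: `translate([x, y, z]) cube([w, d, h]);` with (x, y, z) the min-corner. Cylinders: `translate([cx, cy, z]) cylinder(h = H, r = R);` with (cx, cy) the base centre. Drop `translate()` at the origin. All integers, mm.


translate([72, 72, 0]) cylinder(h = 54, r = 72);


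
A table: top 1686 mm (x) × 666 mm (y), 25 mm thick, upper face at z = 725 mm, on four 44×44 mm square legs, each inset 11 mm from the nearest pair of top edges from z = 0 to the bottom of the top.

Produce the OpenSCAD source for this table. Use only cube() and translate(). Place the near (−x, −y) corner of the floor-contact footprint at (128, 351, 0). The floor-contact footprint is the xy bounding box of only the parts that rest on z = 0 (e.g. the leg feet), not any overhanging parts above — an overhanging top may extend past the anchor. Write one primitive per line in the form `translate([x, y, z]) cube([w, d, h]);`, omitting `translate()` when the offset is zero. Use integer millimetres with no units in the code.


translate([117, 340, 700]) cube([1686, 666, 25]);
translate([128, 351, 0]) cube([44, 44, 700]);
translate([1748, 351, 0]) cube([44, 44, 700]);
translate([128, 951, 0]) cube([44, 44, 700]);
translate([1748, 951, 0]) cube([44, 44, 700]);


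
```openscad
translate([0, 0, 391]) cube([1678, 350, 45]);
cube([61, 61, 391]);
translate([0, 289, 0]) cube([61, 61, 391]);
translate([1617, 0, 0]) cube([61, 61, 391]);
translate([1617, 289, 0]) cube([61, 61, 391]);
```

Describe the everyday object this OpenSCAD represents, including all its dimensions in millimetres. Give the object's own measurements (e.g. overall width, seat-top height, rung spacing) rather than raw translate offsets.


A long wooden bench with a 1678 mm (x) × 350 mm (y) seat, 45 mm thick, its top surface 436 mm above the floor. Four 61 mm square legs at the seat corners, flush with the edges, run from z = 0 to the seat underside.


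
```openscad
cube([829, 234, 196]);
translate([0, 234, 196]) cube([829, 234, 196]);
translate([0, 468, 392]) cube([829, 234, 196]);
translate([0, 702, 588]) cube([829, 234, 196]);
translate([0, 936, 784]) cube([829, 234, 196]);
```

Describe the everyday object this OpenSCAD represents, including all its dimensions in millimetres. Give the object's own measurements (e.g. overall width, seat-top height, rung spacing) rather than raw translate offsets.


A straight staircase of 5 solid steps. Each step is 829 mm wide (x), 234 mm deep (y, the going) and 196 mm tall (the rise). The first step rests on the floor; each subsequent step sits one going further in +y and one rise higher in +z, directly behind and above the previous step with no overlap.


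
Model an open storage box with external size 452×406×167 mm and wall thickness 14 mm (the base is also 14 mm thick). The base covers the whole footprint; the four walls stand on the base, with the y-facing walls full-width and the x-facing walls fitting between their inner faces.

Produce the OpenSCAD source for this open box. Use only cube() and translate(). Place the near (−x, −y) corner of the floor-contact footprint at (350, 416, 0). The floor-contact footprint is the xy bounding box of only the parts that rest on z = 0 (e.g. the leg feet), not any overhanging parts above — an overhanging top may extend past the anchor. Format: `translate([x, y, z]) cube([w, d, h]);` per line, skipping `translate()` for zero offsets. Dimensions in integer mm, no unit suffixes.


translate([350, 416, 0]) cube([452, 406, 14]);
translate([350, 416, 14]) cube([452, 14, 153]);
translate([350, 808, 14]) cube([452, 14, 153]);
translate([350, 430, 14]) cube([14, 378, 153]);
translate([788, 430, 14]) cube([14, 378, 153]);


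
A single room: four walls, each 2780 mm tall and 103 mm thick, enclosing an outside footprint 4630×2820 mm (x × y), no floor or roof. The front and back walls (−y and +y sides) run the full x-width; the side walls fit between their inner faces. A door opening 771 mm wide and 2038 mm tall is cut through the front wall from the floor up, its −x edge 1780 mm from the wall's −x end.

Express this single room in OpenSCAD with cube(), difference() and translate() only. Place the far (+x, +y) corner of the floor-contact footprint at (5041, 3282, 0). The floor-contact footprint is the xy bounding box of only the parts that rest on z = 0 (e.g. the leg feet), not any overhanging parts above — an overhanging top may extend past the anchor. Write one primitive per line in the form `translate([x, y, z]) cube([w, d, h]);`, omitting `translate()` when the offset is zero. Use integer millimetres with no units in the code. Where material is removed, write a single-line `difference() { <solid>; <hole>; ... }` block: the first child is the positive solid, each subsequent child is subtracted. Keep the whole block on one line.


difference() { translate([411, 462, 0]) cube([4630, 103, 2780]); translate([2191, 462, 0]) cube([771, 103, 2038]); }
translate([411, 3179, 0]) cube([4630, 103, 2780]);
translate([411, 565, 0]) cube([103, 2614, 2780]);
translate([4938, 565, 0]) cube([103, 2614, 2780]);
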